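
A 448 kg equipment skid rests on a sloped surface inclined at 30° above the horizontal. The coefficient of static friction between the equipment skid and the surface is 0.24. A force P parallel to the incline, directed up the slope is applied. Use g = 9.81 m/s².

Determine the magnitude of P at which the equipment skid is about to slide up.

At impending motion up the slope, friction acts down-slope at its limit: f = μ_s N.
P is parallel to the surface, so N = m g cos θ = 3810 N.
Along the incline: P = m g sin θ + μ_s N = 2200 + 0.24×3810 = 3110 N.

P ≈ 3110 N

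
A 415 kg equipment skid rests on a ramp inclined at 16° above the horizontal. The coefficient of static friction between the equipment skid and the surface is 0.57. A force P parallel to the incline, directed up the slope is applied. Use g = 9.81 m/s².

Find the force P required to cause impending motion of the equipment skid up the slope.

P ≈ 3350 N

At impending motion up the slope, friction acts down-slope at its limit: f = μ_s N.
P is parallel to the surface, so N = m g cos θ = 3910 N.
Along the incline: P = m g sin θ + μ_s N = 1120 + 0.57×3910 = 3350 N.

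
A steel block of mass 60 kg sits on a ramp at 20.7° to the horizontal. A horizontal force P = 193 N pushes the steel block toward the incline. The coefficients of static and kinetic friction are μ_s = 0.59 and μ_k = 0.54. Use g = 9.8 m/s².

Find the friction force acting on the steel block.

f ≈ 27.3 N (up the incline)

Resolve perpendicular to the incline: N = m g cos θ + P sin θ = 60×9.8×cos 20.7° + 193×sin 20.7° = 618.3 N.
Along the incline, the net driving force (taking up-slope positive) is P cos θ − m g sin θ = 180.5 − 207.8 = -27.3 N, so equilibrium requires friction f = 27.3 N (up-slope).
The limit of static friction is μ_s N = 364.8 N.
|f_req| = 27.3 ≤ 364.8 N → the steel block is in equilibrium; friction equals the required value.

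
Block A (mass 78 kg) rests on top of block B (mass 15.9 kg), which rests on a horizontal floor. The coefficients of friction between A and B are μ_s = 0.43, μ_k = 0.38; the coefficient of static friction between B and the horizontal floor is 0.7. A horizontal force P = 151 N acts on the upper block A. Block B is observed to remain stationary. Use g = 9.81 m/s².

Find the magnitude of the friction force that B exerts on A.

Between the blocks, N₁ = m_A g = 765.2 N.
So the A–B interface can sustain at most μ_s N₁ = 329 N of static friction.
Since P = 151 N ≤ 329 N, A does not slip on B; friction on A equals P = 151 N.
By Newton's third law B feels 151 N forward from A. With B stationary, the floor's static friction on B balances it: f₂ = 151 N (well within μ_s(m_A+m_B)g = 644.8 N).

f ≈ 151 N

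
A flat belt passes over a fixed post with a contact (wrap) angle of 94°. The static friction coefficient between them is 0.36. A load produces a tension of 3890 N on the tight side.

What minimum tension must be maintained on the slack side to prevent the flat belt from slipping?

Capstan equation at impending slip: T_tight/T_slack = e^{μβ}.
β = 94° = 1.641 rad; e^{μβ} = e^{0.36×1.641} = 1.805.
T_slack = T_tight / e^{μβ} = 3890 / 1.805 = 2150 N.

T_min ≈ 2150 N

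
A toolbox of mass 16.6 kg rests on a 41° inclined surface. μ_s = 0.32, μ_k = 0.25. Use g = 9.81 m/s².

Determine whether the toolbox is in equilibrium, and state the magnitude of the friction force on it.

N = m g cos θ = 123 N.
Down-slope weight component: m g sin θ = 107 N.
μ_s N = 39.3 N.
107 > 39.3 N, so it slides; kinetic friction f = μ_k N = 0.25×123 = 30.7 N.

f ≈ 30.7 N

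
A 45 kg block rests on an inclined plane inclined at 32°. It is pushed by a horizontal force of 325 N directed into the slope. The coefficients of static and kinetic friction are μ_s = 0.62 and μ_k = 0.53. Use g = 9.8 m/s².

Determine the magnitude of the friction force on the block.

f ≈ 41.9 N (down the incline)

The horizontal push has a component P sin θ into the surface, so N = m g cos θ + P sin θ = 374 + 172.2 = 546.2 N.
Parallel to the incline: P cos θ − m g sin θ = 275.6 − 233.7 = 41.92 N; the friction needed to balance this is 41.92 N acting down the slope.
Maximum static friction: μ_s N = 0.62 × 546.2 = 338.7 N.
|f_req| = 41.92 ≤ 338.7 N → the block is in equilibrium; friction equals the required value.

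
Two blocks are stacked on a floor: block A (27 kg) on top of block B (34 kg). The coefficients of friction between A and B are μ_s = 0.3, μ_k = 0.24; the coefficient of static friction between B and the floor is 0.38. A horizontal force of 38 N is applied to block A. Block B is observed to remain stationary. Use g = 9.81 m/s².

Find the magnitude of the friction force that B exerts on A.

f ≈ 38 N

Normal force at the A–B interface: N₁ = m_A g = 264.9 N.
So the A–B interface can sustain at most μ_s N₁ = 79.46 N of static friction.
Since P = 38 N ≤ 79.46 N, A does not slip on B; friction on A equals P = 38 N.
B experiences an equal 38 N forward from A (third law). B is in equilibrium, so the floor supplies f₂ = 38 N of static friction (limit μ_s(m_A+m_B)g = 227.4 N, not exceeded).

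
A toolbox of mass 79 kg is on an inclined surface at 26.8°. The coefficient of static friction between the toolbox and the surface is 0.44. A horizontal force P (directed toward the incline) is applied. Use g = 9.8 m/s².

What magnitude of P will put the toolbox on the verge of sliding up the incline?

At impending motion up the slope, friction acts down-slope at its limit: f = μ_s N.
Perpendicular to the incline: N = m g cos θ + P sin θ.
Along the incline: P cos θ = m g sin θ + μ_s N = m g sin θ + μ_s (m g cos θ + P sin θ).
Solving, P (cos θ − μ_s sin θ) = m g (sin θ + μ_s cos θ), so P = 79×9.8×(sin 26.8° + 0.44 cos 26.8°)/(cos 26.8° − 0.44 sin 26.8°) = 774×0.8436/0.6942 = 941 N.

P ≈ 941 N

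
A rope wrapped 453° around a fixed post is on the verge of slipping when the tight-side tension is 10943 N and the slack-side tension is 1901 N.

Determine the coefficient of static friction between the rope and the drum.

T₂/T₁ = e^{μβ} → μ = ln(T₂/T₁)/β.
β = 453° = 7.906 rad.
μ = ln(10943/1901)/7.906 = ln(5.756)/7.906 = 0.221.

μ ≈ 0.221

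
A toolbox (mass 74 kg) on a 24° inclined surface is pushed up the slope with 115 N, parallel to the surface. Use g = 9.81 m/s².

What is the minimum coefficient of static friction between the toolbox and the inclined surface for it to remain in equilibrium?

μ_s,min ≈ 0.272

N = m g cos θ = 663.2 N.
Friction must make up the shortfall along the incline: f = m g sin θ − P = 295.3 − 115 = 180.3 N.
At the threshold f = μ_s N, so μ_s,min = 180.3/663.2 = 0.272.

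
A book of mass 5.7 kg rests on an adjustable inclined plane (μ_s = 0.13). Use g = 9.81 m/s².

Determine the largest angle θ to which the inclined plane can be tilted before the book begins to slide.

θ_max ≈ 7.41°

At the slip threshold, m g sin θ = μ_s · m g cos θ, so tan θ = μ_s.
θ_max = arctan(0.13) = 7.41°.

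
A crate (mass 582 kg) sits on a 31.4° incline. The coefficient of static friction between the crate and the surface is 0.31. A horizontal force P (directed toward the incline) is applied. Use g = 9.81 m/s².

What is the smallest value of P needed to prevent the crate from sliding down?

The crate tends to slide down (tan θ > μ_s), so at the point of impending slip friction acts up-slope at its limit: f = μ_s N.
Perpendicular to the incline: N = m g cos θ + P sin θ.
Along the incline: P cos θ + μ_s N = m g sin θ, i.e. P cos θ + μ_s (m g cos θ + P sin θ) = m g sin θ.
Solving, P (cos θ + μ_s sin θ) = m g (sin θ − μ_s cos θ), so P = 5710×0.2564/1.015 = 1440 N.

P_min ≈ 1440 N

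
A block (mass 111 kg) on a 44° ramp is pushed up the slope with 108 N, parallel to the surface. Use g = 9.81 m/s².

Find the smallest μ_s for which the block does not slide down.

N = m g cos θ = 783.3 N.
Friction must make up the shortfall along the incline: f = m g sin θ − P = 756.4 − 108 = 648.4 N.
At the threshold f = μ_s N, so μ_s,min = 648.4/783.3 = 0.828.

μ_s,min ≈ 0.828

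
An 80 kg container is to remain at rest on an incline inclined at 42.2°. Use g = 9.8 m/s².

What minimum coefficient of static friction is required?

At the slip threshold m g sin θ = μ_s m g cos θ, so μ_s,min = tan θ.
μ_s,min = tan 42.2° = 0.907.

μ_s,min ≈ 0.907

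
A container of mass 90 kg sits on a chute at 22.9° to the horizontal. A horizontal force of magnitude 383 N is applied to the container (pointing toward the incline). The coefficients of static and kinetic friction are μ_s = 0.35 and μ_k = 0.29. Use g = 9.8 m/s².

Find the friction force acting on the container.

f ≈ 9.61 N (down the incline)

Normal direction: N = m g cos θ + P sin θ = 961.5 N.
Along the incline, the net driving force (taking up-slope positive) is P cos θ − m g sin θ = 352.8 − 343.2 = 9.607 N, so equilibrium requires friction f = -9.607 N (down-slope).
Maximum static friction: μ_s N = 0.35 × 961.5 = 336.5 N.
|f_req| = 9.607 ≤ 336.5 N → the container is in equilibrium; friction equals the required value.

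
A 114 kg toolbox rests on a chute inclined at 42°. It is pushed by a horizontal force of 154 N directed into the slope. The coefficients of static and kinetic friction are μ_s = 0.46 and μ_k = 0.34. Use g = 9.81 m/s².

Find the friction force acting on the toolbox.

f ≈ 318 N (up the incline)

Normal direction: N = m g cos θ + P sin θ = 934.1 N.
Along the incline, the net driving force (taking up-slope positive) is P cos θ − m g sin θ = 114.4 − 748.3 = -633.9 N, so equilibrium requires friction f = 633.9 N (up-slope).
The limit of static friction is μ_s N = 429.7 N.
The required 633.9 N exceeds the static limit, so the toolbox slides down-slope and f = μ_k N = 0.34×934.1 = 318 N.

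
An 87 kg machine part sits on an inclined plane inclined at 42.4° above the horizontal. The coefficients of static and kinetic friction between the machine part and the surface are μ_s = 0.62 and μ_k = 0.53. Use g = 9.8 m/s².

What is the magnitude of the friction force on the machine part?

The normal reaction is N = m g cos θ = 629.6 N.
Along the slope the weight component is m g sin θ = 574.9 N; friction must supply exactly this, acting up-slope.
The static-friction ceiling is μ_s N = 0.62 × 629.6 = 390.4 N.
Since |574.9| > 390.4 N, static friction cannot hold it; the machine part slides down the incline and kinetic friction applies: f = μ_k N = 0.53 × 629.6 = 334 N.

f ≈ 334 N (up the incline)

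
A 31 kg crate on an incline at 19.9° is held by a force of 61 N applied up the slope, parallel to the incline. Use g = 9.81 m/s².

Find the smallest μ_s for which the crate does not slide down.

μ_s,min ≈ 0.149

N = m g cos θ = 286 N.
Friction must make up the shortfall along the incline: f = m g sin θ − P = 103.5 − 61 = 42.51 N.
At the threshold f = μ_s N, so μ_s,min = 42.51/286 = 0.149.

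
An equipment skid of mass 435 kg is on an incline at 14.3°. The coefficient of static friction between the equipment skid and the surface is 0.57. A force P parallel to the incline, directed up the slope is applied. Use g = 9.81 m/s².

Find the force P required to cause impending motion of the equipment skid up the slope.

At impending motion up the slope, friction acts down-slope at its limit: f = μ_s N.
P is parallel to the surface, so N = m g cos θ = 4140 N.
Along the incline: P = m g sin θ + μ_s N = 1050 + 0.57×4140 = 3410 N.

P ≈ 3410 N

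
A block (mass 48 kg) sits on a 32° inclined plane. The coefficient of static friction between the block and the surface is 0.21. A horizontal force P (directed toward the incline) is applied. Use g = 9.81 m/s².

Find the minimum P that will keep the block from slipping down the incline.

P_min ≈ 173 N

The block tends to slide down (tan θ > μ_s), so at the point of impending slip friction acts up-slope at its limit: f = μ_s N.
Perpendicular to the incline: N = m g cos θ + P sin θ.
Along the incline: P cos θ + μ_s N = m g sin θ, i.e. P cos θ + μ_s (m g cos θ + P sin θ) = m g sin θ.
Solving, P (cos θ + μ_s sin θ) = m g (sin θ − μ_s cos θ), so P = 471×0.3518/0.9593 = 173 N.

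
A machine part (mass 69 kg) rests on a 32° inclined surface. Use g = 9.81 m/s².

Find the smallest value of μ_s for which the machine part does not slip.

At the slip threshold m g sin θ = μ_s m g cos θ, so μ_s,min = tan θ.
μ_s,min = tan 32° = 0.625.

μ_s,min ≈ 0.625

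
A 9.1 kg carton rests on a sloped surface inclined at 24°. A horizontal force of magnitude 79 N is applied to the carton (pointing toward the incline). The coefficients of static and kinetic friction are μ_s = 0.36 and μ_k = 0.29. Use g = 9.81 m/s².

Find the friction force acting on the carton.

The horizontal push has a component P sin θ into the surface, so N = m g cos θ + P sin θ = 81.55 + 32.13 = 113.7 N.
Along the incline, the net driving force (taking up-slope positive) is P cos θ − m g sin θ = 72.17 − 36.31 = 35.86 N, so equilibrium requires friction f = -35.86 N (down-slope).
Maximum static friction: μ_s N = 0.36 × 113.7 = 40.93 N.
|f_req| = 35.86 ≤ 40.93 N → the carton is in equilibrium; friction equals the required value.

f ≈ 35.9 N (down the incline)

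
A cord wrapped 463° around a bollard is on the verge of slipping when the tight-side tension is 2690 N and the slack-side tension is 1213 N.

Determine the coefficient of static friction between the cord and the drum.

T₂/T₁ = e^{μβ} → μ = ln(T₂/T₁)/β.
β = 463° = 8.081 rad.
μ = ln(2690/1213)/8.081 = ln(2.218)/8.081 = 0.0986.

μ ≈ 0.0986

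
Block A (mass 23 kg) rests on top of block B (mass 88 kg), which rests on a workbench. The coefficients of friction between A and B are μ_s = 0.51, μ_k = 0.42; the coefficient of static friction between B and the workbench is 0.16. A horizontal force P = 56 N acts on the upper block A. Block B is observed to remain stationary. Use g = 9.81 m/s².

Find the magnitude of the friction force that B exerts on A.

Between the blocks, N₁ = m_A g = 225.6 N.
Maximum static friction on A from B: μ_s N₁ = 0.51×225.6 = 115.1 N.
P = 56 N is within that limit, so A and B move together (both at rest); the A–B friction is simply f₁ = P = 56 N.
By Newton's third law B feels 56 N forward from A. With B stationary, the floor's static friction on B balances it: f₂ = 56 N (well within μ_s(m_A+m_B)g = 174.2 N).

f ≈ 56 N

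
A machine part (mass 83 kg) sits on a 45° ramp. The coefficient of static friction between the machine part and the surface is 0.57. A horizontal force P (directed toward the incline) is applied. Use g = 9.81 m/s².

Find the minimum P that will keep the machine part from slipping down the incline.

The machine part tends to slide down (tan θ > μ_s), so at the point of impending slip friction acts up-slope at its limit: f = μ_s N.
Perpendicular to the incline: N = m g cos θ + P sin θ.
Along the incline: P cos θ + μ_s N = m g sin θ, i.e. P cos θ + μ_s (m g cos θ + P sin θ) = m g sin θ.
Solving, P (cos θ + μ_s sin θ) = m g (sin θ − μ_s cos θ), so P = 814×0.3041/1.11 = 223 N.

P_min ≈ 223 N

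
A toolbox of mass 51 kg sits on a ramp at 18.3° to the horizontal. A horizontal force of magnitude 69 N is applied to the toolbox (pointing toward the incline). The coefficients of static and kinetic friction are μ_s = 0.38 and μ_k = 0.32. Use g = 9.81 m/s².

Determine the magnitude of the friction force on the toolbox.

Normal direction: N = m g cos θ + P sin θ = 496.7 N.
Along the incline, the net driving force (taking up-slope positive) is P cos θ − m g sin θ = 65.51 − 157.1 = -91.58 N, so equilibrium requires friction f = 91.58 N (up-slope).
The limit of static friction is μ_s N = 188.7 N.
|f_req| = 91.58 ≤ 188.7 N → the toolbox is in equilibrium; friction equals the required value.

f ≈ 91.6 N (up the incline)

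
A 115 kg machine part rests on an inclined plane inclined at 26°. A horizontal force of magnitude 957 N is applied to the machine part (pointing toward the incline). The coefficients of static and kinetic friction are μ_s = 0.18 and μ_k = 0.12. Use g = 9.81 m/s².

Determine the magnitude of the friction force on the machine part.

Normal direction: N = m g cos θ + P sin θ = 1433 N.
Parallel to the incline: P cos θ − m g sin θ = 860.1 − 494.5 = 365.6 N; the friction needed to balance this is 365.6 N acting down the slope.
Maximum static friction: μ_s N = 0.18 × 1433 = 258 N.
|f_req| = 365.6 > 258 N → the machine part slides up the incline; f = μ_k N = 0.12 × 1433 = 172 N.

f ≈ 172 N (down the incline)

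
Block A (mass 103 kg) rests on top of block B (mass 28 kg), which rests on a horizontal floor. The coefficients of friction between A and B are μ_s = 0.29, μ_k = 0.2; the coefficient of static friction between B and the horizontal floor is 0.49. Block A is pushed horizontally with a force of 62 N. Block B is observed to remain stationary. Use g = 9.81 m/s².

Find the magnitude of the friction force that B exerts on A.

f ≈ 62 N

Between the blocks, N₁ = m_A g = 1010 N.
So the A–B interface can sustain at most μ_s N₁ = 293 N of static friction.
P = 62 N is within that limit, so A and B move together (both at rest); the A–B friction is simply f₁ = P = 62 N.
B experiences an equal 62 N forward from A (third law). B is in equilibrium, so the floor supplies f₂ = 62 N of static friction (limit μ_s(m_A+m_B)g = 629.7 N, not exceeded).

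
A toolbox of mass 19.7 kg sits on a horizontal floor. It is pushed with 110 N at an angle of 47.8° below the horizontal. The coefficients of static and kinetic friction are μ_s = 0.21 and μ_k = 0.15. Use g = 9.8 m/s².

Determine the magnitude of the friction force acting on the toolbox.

N = m g + P sin α = 193.1 + 110×sin 47.8° = 274.5 N.
The horizontal driving force is P cos α = 73.89 N, so equilibrium needs friction f = 73.89 N.
The static-friction limit is μ_s N = 57.66 N.
73.89 > 57.66 N → the toolbox slides; f = μ_k N = 0.15×274.5 = 41.2 N.

f ≈ 41.2 N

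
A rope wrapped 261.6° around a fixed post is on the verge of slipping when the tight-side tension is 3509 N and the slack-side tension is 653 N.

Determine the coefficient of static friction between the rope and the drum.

T₂/T₁ = e^{μβ} → μ = ln(T₂/T₁)/β.
β = 261.6° = 4.566 rad.
μ = ln(3509/653)/4.566 = ln(5.374)/4.566 = 0.368.

μ ≈ 0.368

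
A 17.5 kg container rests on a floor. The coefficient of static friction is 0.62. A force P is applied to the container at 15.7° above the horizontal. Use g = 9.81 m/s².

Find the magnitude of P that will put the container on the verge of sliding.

N = m g − P sin α (the pull lifts the container).
At impending slip, P cos α = μ_s N = μ_s (m g − P sin α).
Solving: P (cos α + μ_s sin α) = μ_s m g → P = 0.62×172/(cos 15.7° + 0.62 sin 15.7°) = 106/1.13 = 94.2 N.

P ≈ 94.2 N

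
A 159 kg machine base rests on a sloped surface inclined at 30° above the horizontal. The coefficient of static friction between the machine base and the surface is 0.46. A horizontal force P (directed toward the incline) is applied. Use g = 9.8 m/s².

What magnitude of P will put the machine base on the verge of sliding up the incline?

At impending motion up the slope, friction acts down-slope at its limit: f = μ_s N.
Perpendicular to the incline: N = m g cos θ + P sin θ.
Along the incline: P cos θ = m g sin θ + μ_s N = m g sin θ + μ_s (m g cos θ + P sin θ).
Solving, P (cos θ − μ_s sin θ) = m g (sin θ + μ_s cos θ), so P = 159×9.8×(sin 30° + 0.46 cos 30°)/(cos 30° − 0.46 sin 30°) = 1560×0.8984/0.636 = 2200 N.

P ≈ 2200 N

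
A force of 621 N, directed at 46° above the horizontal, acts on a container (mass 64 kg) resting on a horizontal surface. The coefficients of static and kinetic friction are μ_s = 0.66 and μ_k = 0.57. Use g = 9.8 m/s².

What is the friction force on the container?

f ≈ 103 N

The vertical component of P reduces the normal force: N = m g − P sin α = 627.2 − 446.7 = 180.5 N.
The horizontal driving force is P cos α = 431.4 N, so equilibrium needs friction f = 431.4 N.
The static-friction limit is μ_s N = 119.1 N.
The required friction exceeds μ_s N, so the container moves and f = μ_k N = 103 N.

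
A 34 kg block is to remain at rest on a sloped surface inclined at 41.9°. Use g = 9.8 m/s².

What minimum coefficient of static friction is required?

μ_s,min ≈ 0.897

At the slip threshold m g sin θ = μ_s m g cos θ, so μ_s,min = tan θ.
μ_s,min = tan 41.9° = 0.897.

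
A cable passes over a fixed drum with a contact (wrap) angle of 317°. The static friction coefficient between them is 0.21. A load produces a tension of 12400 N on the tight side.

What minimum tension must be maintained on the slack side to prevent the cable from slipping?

Capstan equation at impending slip: T_tight/T_slack = e^{μβ}.
β = 317° = 5.533 rad; e^{μβ} = e^{0.21×5.533} = 3.196.
T_slack = T_tight / e^{μβ} = 12400 / 3.196 = 3880 N.

T_min ≈ 3880 N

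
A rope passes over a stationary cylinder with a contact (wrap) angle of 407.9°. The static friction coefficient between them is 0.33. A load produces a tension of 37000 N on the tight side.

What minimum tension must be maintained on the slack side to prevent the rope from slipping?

Capstan equation at impending slip: T_tight/T_slack = e^{μβ}.
β = 407.9° = 7.119 rad; e^{μβ} = e^{0.33×7.119} = 10.48.
T_slack = T_tight / e^{μβ} = 37000 / 10.48 = 3530 N.

T_min ≈ 3530 N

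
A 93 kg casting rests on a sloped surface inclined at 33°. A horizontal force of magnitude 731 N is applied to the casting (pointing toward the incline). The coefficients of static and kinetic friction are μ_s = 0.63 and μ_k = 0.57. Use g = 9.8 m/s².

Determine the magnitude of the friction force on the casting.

The horizontal push has a component P sin θ into the surface, so N = m g cos θ + P sin θ = 764.4 + 398.1 = 1162 N.
Parallel to the incline: P cos θ − m g sin θ = 613.1 − 496.4 = 116.7 N; the friction needed to balance this is 116.7 N acting down the slope.
Maximum static friction: μ_s N = 0.63 × 1162 = 732.4 N.
|f_req| = 116.7 ≤ 732.4 N → the casting is in equilibrium; friction equals the required value.

f ≈ 117 N (down the incline)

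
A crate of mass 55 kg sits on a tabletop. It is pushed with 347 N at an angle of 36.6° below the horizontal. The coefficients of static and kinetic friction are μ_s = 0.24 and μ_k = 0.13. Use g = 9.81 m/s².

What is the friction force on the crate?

f ≈ 97 N

Vertical equilibrium gives N = m g + P sin α = 746.4 N.
Horizontally, friction must balance P cos α = 278.6 N.
μ_s N = 0.24 × 746.4 = 179.1 N.
278.6 > 179.1 N → the crate slides; f = μ_k N = 0.13×746.4 = 97 N.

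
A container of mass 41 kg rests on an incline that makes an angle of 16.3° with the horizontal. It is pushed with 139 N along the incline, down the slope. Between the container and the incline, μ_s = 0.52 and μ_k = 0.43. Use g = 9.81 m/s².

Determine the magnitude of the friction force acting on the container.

Normal force: N = m g cos θ = 41 × 9.81 × cos 16.3° = 386 N.
For equilibrium along the incline the friction force must supply f = m g sin θ + P = 112.9 + 139 = 251.9 N (positive meaning up-slope).
Static friction can supply at most μ_s N = 200.7 N.
|251.9| exceeds 200.7 N, so the container slips down-slope; friction is kinetic, f = μ_k N = 0.43×386 = 166 N.

f ≈ 166 N (up the incline)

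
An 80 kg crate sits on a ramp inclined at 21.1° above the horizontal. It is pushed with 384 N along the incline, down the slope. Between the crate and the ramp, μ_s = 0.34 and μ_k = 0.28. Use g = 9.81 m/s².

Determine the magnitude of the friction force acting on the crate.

f ≈ 205 N (up the incline)

Perpendicular to the surface, N = m g cos θ = 80·9.81·cos 21.1° = 732.2 N.
For equilibrium along the incline the friction force must supply f = m g sin θ + P = 282.5 + 384 = 666.5 N (positive meaning up-slope).
The static-friction ceiling is μ_s N = 0.34 × 732.2 = 248.9 N.
|666.5| exceeds 248.9 N, so the crate slips down-slope; friction is kinetic, f = μ_k N = 0.28×732.2 = 205 N.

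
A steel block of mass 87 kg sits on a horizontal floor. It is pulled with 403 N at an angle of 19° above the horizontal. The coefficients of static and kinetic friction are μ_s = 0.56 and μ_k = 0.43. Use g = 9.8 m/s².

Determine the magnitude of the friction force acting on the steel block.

N = m g − P sin α = 852.6 − 403×sin 19° = 721.4 N.
The horizontal driving force is P cos α = 381 N, so equilibrium needs friction f = 381 N.
μ_s N = 0.56 × 721.4 = 404 N.
381 ≤ 404 N → static; friction equals the required 381 N.

f ≈ 381 N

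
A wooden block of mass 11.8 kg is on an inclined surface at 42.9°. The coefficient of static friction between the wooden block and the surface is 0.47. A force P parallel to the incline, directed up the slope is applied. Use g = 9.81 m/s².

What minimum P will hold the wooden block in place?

P_min ≈ 38.9 N

The wooden block tends to slide down (tan θ > μ_s), so at the point of impending slip friction acts up-slope at its limit: f = μ_s N.
P is parallel to the surface, so N = m g cos θ = 84.8 N.
Along the incline: P + μ_s N = m g sin θ, so P = 78.8 − 0.47×84.8 = 38.9 N.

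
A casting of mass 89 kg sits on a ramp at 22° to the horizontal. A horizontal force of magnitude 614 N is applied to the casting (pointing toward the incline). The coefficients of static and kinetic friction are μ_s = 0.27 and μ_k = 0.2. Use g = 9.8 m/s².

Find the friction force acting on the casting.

f ≈ 243 N (down the incline)

Resolve perpendicular to the incline: N = m g cos θ + P sin θ = 89×9.8×cos 22° + 614×sin 22° = 1039 N.
Parallel to the incline: P cos θ − m g sin θ = 569.3 − 326.7 = 242.6 N; the friction needed to balance this is 242.6 N acting down the slope.
Maximum static friction: μ_s N = 0.27 × 1039 = 280.4 N.
Since 242.6 N is within the 280.4 N limit, the casting stays put and friction is exactly 243 N.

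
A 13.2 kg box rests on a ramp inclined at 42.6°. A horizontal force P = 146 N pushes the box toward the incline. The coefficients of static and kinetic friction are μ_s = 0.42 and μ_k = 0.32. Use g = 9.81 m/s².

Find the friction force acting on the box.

The horizontal push has a component P sin θ into the surface, so N = m g cos θ + P sin θ = 95.32 + 98.82 = 194.1 N.
Along the incline, the net driving force (taking up-slope positive) is P cos θ − m g sin θ = 107.5 − 87.65 = 19.82 N, so equilibrium requires friction f = -19.82 N (down-slope).
The limit of static friction is μ_s N = 81.54 N.
|f_req| = 19.82 ≤ 81.54 N → the box is in equilibrium; friction equals the required value.

f ≈ 19.8 N (down the incline)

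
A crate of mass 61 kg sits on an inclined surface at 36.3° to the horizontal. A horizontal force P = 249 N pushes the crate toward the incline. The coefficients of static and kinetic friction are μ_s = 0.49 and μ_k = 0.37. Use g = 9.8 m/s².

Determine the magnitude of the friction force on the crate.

Resolve perpendicular to the incline: N = m g cos θ + P sin θ = 61×9.8×cos 36.3° + 249×sin 36.3° = 629.2 N.
Parallel to the incline: P cos θ − m g sin θ = 200.7 − 353.9 = -153.2 N; the friction needed to balance this is 153.2 N acting up the slope.
Maximum static friction: μ_s N = 0.49 × 629.2 = 308.3 N.
Since 153.2 N is within the 308.3 N limit, the crate stays put and friction is exactly 153 N.

f ≈ 153 N (up the incline)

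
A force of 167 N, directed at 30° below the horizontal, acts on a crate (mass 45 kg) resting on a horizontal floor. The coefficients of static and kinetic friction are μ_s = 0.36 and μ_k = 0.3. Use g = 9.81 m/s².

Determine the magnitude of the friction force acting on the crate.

The vertical component of P adds to the normal force: N = m g + P sin α = 441.5 + 83.5 = 525 N.
The horizontal driving force is P cos α = 144.6 N, so equilibrium needs friction f = 144.6 N.
μ_s N = 0.36 × 525 = 189 N.
144.6 ≤ 189 N → static; friction equals the required 145 N.

f ≈ 145 N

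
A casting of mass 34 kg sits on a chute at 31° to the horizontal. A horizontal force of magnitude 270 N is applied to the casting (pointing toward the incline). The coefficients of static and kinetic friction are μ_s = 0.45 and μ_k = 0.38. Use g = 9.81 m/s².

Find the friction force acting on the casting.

The horizontal push has a component P sin θ into the surface, so N = m g cos θ + P sin θ = 285.9 + 139.1 = 425 N.
Along the incline, the net driving force (taking up-slope positive) is P cos θ − m g sin θ = 231.4 − 171.8 = 59.65 N, so equilibrium requires friction f = -59.65 N (down-slope).
The limit of static friction is μ_s N = 191.2 N.
|f_req| = 59.65 ≤ 191.2 N → the casting is in equilibrium; friction equals the required value.

f ≈ 59.6 N (down the incline)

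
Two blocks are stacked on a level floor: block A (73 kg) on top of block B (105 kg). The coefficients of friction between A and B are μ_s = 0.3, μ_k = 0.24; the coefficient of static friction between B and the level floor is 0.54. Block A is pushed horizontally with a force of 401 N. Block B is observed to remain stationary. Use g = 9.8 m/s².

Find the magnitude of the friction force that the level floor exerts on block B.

Normal force at the A–B interface: N₁ = m_A g = 715.4 N.
So the A–B interface can sustain at most μ_s N₁ = 214.6 N of static friction.
Since P = 401 N > 214.6 N, A slides on B; the A–B friction is kinetic: f₁ = μ_k N₁ = 0.24×715.4 = 172 N.
By Newton's third law B feels 172 N forward from A. With B stationary, the floor's static friction on B balances it: f₂ = 172 N (well within μ_s(m_A+m_B)g = 942 N).

f ≈ 172 N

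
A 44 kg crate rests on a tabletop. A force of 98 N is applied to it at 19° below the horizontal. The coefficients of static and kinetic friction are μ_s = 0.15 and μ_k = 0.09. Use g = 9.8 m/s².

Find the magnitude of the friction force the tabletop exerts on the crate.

Vertical equilibrium gives N = m g + P sin α = 463.1 N.
For equilibrium, f = P cos α = 98×cos 19° = 92.66 N.
μ_s N = 0.15 × 463.1 = 69.47 N.
The required friction exceeds μ_s N, so the crate moves and f = μ_k N = 41.7 N.

f ≈ 41.7 N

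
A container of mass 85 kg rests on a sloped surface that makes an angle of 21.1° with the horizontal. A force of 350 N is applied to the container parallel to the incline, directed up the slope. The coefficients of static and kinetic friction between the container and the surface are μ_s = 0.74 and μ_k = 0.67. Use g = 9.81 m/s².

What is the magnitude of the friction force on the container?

f ≈ 49.8 N (down the incline)

Normal force: N = m g cos θ = 85 × 9.81 × cos 21.1° = 777.9 N.
For equilibrium along the incline the friction force must supply f = m g sin θ − P = 300.2 − 350 = -49.82 N (positive meaning up-slope).
The static-friction ceiling is μ_s N = 0.74 × 777.9 = 575.7 N.
Since |-49.82| ≤ 575.7 N, static friction is sufficient; f equals the required value, not μ_s N.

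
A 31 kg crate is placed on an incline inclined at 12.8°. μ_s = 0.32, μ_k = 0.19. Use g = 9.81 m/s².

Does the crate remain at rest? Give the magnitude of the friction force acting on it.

N = m g cos θ = 297 N.
Down-slope weight component: m g sin θ = 67.4 N.
μ_s N = 94.9 N.
67.4 ≤ 94.9 N, so it stays put; friction = 67.4 N.

f ≈ 67.4 N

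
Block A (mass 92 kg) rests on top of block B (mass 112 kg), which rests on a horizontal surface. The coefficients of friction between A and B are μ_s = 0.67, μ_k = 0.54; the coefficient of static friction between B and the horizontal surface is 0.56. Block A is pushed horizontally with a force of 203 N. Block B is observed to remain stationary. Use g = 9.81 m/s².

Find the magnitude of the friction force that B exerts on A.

Between the blocks, N₁ = m_A g = 902.5 N.
So the A–B interface can sustain at most μ_s N₁ = 604.7 N of static friction.
Since P = 203 N ≤ 604.7 N, A does not slip on B; friction on A equals P = 203 N.
B experiences an equal 203 N forward from A (third law). B is in equilibrium, so the floor supplies f₂ = 203 N of static friction (limit μ_s(m_A+m_B)g = 1121 N, not exceeded).

f ≈ 203 N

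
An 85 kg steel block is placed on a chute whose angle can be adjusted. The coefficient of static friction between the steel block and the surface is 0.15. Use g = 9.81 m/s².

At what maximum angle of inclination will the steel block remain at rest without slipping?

At the slip threshold, m g sin θ = μ_s · m g cos θ, so tan θ = μ_s.
θ_max = arctan(0.15) = 8.53°.

θ_max ≈ 8.53°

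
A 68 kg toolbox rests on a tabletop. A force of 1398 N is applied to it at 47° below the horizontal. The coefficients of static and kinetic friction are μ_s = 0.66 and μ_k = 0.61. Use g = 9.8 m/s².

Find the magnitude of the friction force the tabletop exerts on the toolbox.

f ≈ 953 N

The vertical component of P adds to the normal force: N = m g + P sin α = 666.4 + 1022 = 1689 N.
Horizontally, friction must balance P cos α = 953.4 N.
μ_s N = 0.66 × 1689 = 1115 N.
Since 953.4 N does not exceed the limit, the toolbox stays at rest and f = 953 N.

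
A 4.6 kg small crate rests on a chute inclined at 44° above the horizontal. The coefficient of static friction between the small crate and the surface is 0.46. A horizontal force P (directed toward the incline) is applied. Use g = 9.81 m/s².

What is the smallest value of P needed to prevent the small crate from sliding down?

The small crate tends to slide down (tan θ > μ_s), so at the point of impending slip friction acts up-slope at its limit: f = μ_s N.
Perpendicular to the incline: N = m g cos θ + P sin θ.
Along the incline: P cos θ + μ_s N = m g sin θ, i.e. P cos θ + μ_s (m g cos θ + P sin θ) = m g sin θ.
Solving, P (cos θ + μ_s sin θ) = m g (sin θ − μ_s cos θ), so P = 45.1×0.3638/1.039 = 15.8 N.

P_min ≈ 15.8 N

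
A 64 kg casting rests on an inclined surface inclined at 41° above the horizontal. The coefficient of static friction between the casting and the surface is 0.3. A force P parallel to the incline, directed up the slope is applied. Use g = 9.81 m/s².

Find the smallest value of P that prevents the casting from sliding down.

The casting tends to slide down (tan θ > μ_s), so at the point of impending slip friction acts up-slope at its limit: f = μ_s N.
P is parallel to the surface, so N = m g cos θ = 474 N.
Along the incline: P + μ_s N = m g sin θ, so P = 412 − 0.3×474 = 270 N.

P_min ≈ 270 N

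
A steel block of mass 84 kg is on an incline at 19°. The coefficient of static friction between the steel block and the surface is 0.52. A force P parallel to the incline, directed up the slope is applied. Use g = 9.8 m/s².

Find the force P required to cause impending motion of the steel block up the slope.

At impending motion up the slope, friction acts down-slope at its limit: f = μ_s N.
P is parallel to the surface, so N = m g cos θ = 778 N.
Along the incline: P = m g sin θ + μ_s N = 268 + 0.52×778 = 673 N.

P ≈ 673 N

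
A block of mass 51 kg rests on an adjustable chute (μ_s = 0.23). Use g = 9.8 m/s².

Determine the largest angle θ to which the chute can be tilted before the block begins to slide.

At the slip threshold, m g sin θ = μ_s · m g cos θ, so tan θ = μ_s.
θ_max = arctan(0.23) = 13°.

θ_max ≈ 13°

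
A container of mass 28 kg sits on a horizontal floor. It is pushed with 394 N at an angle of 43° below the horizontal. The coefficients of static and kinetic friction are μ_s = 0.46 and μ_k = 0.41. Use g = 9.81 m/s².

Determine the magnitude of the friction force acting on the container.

f ≈ 223 N

The vertical component of P adds to the normal force: N = m g + P sin α = 274.7 + 268.7 = 543.4 N.
For equilibrium, f = P cos α = 394×cos 43° = 288.2 N.
μ_s N = 0.46 × 543.4 = 250 N.
The required friction exceeds μ_s N, so the container moves and f = μ_k N = 223 N.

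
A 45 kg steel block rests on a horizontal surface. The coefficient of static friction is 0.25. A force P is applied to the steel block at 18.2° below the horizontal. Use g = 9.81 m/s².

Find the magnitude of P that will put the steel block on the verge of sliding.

N = m g + P sin α (the push presses the steel block into the horizontal surface).
At impending slip, P cos α = μ_s N = μ_s (m g + P sin α).
Solving: P (cos α − μ_s sin α) = μ_s m g → P = 0.25×441/(cos 18.2° − 0.25 sin 18.2°) = 110/0.8719 = 127 N.

P ≈ 127 N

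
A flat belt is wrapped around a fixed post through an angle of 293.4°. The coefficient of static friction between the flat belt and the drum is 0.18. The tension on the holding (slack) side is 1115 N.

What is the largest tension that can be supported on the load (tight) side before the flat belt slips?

T_max ≈ 2800 N

At impending slip the capstan equation gives T₂/T₁ = e^{μβ} with β in radians.
β = 293.4° × π/180 = 5.121 rad.
e^{μβ} = e^{0.18×5.121} = 2.514.
T₂ = T₁ · e^{μβ} = 1115 × 2.514 = 2800 N.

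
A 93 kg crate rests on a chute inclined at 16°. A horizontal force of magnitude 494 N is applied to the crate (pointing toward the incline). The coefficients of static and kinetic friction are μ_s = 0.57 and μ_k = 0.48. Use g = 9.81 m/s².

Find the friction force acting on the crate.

f ≈ 223 N (down the incline)

Normal direction: N = m g cos θ + P sin θ = 1013 N.
Along the incline, the net driving force (taking up-slope positive) is P cos θ − m g sin θ = 474.9 − 251.5 = 223.4 N, so equilibrium requires friction f = -223.4 N (down-slope).
The limit of static friction is μ_s N = 577.5 N.
Since 223.4 N is within the 577.5 N limit, the crate stays put and friction is exactly 223 N.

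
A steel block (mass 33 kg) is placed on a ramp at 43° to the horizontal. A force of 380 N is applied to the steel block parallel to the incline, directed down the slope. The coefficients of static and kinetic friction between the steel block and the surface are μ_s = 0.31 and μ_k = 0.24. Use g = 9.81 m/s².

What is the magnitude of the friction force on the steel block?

f ≈ 56.8 N (up the incline)

Perpendicular to the surface, N = m g cos θ = 33·9.81·cos 43° = 236.8 N.
For equilibrium along the incline the friction force must supply f = m g sin θ + P = 220.8 + 380 = 600.8 N (positive meaning up-slope).
Static friction can supply at most μ_s N = 73.4 N.
Since |600.8| > 73.4 N, static friction cannot hold it; the steel block slides down the incline and kinetic friction applies: f = μ_k N = 0.24 × 236.8 = 56.8 N.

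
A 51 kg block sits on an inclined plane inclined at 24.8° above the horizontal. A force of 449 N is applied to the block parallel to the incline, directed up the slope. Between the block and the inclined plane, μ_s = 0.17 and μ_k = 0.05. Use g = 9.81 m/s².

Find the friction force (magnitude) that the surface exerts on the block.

Normal force: N = m g cos θ = 51 × 9.81 × cos 24.8° = 454.2 N.
For equilibrium along the incline the friction force must supply f = m g sin θ − P = 209.9 − 449 = -239.1 N (positive meaning up-slope).
Maximum static friction available: μ_s N = 0.17 × 454.2 = 77.21 N.
Since |-239.1| > 77.21 N, static friction cannot hold it; the block slides up the incline and kinetic friction applies: f = μ_k N = 0.05 × 454.2 = 22.7 N.

f ≈ 22.7 N (down the incline)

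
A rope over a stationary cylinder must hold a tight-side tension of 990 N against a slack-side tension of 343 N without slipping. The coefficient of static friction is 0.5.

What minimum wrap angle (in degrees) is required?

T₂/T₁ = e^{μβ} → β = ln(T₂/T₁)/μ.
β = ln(990/343)/0.5 = 1.06/0.5 = 2.12 rad.
In degrees: β = 2.12 × 180/π = 121°.

β_min ≈ 121°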